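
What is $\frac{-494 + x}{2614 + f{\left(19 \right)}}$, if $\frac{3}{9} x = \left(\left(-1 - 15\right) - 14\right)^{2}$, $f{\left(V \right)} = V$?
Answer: $\frac{2206}{2633} \approx 0.83783$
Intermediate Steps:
$x = 2700$ ($x = 3 \left(\left(-1 - 15\right) - 14\right)^{2} = 3 \left(-16 - 14\right)^{2} = 3 \left(-30\right)^{2} = 3 \cdot 900 = 2700$)
$\frac{-494 + x}{2614 + f{\left(19 \right)}} = \frac{-494 + 2700}{2614 + 19} = \frac{2206}{2633}$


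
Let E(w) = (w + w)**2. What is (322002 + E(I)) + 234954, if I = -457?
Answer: 1392352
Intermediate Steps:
E(w) = 4*w**2 (E(w) = (2*w)**2 = 4*w**2)
(322002 + E(I)) + 234954 = (322002 + 4*(-457)**2) + 234954 = (322002 + 4*208849) + 234954 = (322002 + 835396) + 234954 = 1157398 + 234954 = 1392352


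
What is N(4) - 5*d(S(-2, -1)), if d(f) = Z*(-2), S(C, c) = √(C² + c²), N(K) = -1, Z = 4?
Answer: 39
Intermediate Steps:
d(f) = -8 (d(f) = 4*(-2) = -8)
N(4) - 5*d(S(-2, -1)) = -1 - 5*(-8) = -1 + 40 = 39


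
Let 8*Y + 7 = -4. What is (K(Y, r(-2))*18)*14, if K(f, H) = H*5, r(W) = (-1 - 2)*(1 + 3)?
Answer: -15120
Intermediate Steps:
r(W) = -12 (r(W) = -3*4 = -12)
Y = -11/8 (Y = -7/8 + (1/8)*(-4) = -7/8 - 1/2 = -11/8 ≈ -1.3750)
K(f, H) = 5*H
(K(Y, r(-2))*18)*14 = ((5*(-12))*18)*14 = -60*18*14 = -1080*14 = -15120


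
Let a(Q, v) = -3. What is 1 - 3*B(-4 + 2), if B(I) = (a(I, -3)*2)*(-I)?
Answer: 37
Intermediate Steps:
B(I) = 6*I (B(I) = (-3*2)*(-I) = -(-6)*I = 6*I)
1 - 3*B(-4 + 2) = 1 - 18*(-4 + 2) = 1 - 18*(-2) = 1 - 3*(-12) = 1 + 36 = 37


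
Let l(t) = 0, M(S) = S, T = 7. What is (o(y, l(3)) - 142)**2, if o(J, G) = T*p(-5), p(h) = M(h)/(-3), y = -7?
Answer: 152881/9 ≈ 16987.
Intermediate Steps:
p(h) = -h/3 (p(h) = h/(-3) = h*(-1/3) = -h/3)
o(J, G) = 35/3 (o(J, G) = 7*(-1/3*(-5)) = 7*(5/3) = 35/3)
(o(y, l(3)) - 142)**2 = (35/3 - 142)**2 = (-391/3)**2 = 152881/9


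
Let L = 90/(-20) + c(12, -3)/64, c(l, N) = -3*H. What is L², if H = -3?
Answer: 77841/4096 ≈ 19.004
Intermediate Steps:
c(l, N) = 9 (c(l, N) = -3*(-3) = 9)
L = -279/64 (L = 90/(-20) + 9/64 = 90*(-1/20) + 9*(1/64) = -9/2 + 9/64 = -279/64 ≈ -4.3594)
L² = (-279/64)² = 77841/4096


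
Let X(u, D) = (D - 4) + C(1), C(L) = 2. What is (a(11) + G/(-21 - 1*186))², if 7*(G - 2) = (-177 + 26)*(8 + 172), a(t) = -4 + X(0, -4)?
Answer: 160680976/2099601 ≈ 76.529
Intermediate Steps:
X(u, D) = -2 + D (X(u, D) = (D - 4) + 2 = (-4 + D) + 2 = -2 + D)
a(t) = -10 (a(t) = -4 + (-2 - 4) = -4 - 6 = -10)
G = -27166/7 (G = 2 + ((-177 + 26)*(8 + 172))/7 = 2 + (-151*180)/7 = 2 + (⅐)*(-27180) = 2 - 27180/7 = -27166/7 ≈ -3880.9)
(a(11) + G/(-21 - 1*186))² = (-10 - 27166/(7*(-21 - 1*186)))² = (-10 - 27166/(7*(-21 - 186)))² = (-10 - 27166/7/(-207))² = (-10 - 27166/7*(-1/207))² = (-10 + 27166/1449)² = (12676/1449)² = 160680976/2099601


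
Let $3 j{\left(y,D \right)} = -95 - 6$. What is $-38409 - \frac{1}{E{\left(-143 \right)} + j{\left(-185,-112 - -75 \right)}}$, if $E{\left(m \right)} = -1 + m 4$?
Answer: $- \frac{69904377}{1820} \approx -38409.0$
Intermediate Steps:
$E{\left(m \right)} = -1 + 4 m$
$j{\left(y,D \right)} = - \frac{101}{3}$ ($j{\left(y,D \right)} = \frac{-95 - 6}{3} = \frac{1}{3} \left(-101\right) = - \frac{101}{3}$)
$-38409 - \frac{1}{E{\left(-143 \right)} + j{\left(-185,-112 - -75 \right)}} = -38409 - \frac{1}{\left(-1 + 4 \left(-143\right)\right) - \frac{101}{3}} = -38409 - \frac{1}{\left(-1 - 572\right) - \frac{101}{3}} = -38409 - \frac{1}{-573 - \frac{101}{3}} = -38409 - \frac{1}{- \frac{1820}{3}} = -38409 - - \frac{3}{1820} = -38409 + \frac{3}{1820} = - \frac{69904377}{1820}$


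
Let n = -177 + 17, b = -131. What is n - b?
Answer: -29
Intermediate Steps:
n = -160
n - b = -160 - 1*(-131) = -160 + 131 = -29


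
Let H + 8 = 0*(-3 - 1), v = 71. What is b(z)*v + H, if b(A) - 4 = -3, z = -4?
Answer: 63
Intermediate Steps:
b(A) = 1 (b(A) = 4 - 3 = 1)
H = -8 (H = -8 + 0*(-3 - 1) = -8 + 0*(-4) = -8 + 0 = -8)
b(z)*v + H = 1*71 - 8 = 71 - 8 = 63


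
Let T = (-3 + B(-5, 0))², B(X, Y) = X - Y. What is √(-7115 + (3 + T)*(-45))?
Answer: I*√10130 ≈ 100.65*I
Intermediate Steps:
T = 64 (T = (-3 + (-5 - 1*0))² = (-3 + (-5 + 0))² = (-3 - 5)² = (-8)² = 64)
√(-7115 + (3 + T)*(-45)) = √(-7115 + (3 + 64)*(-45)) = √(-7115 + 67*(-45)) = √(-7115 - 3015) = √(-10130) = I*√10130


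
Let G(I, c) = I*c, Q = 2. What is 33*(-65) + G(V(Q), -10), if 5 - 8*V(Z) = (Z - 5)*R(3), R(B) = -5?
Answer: -4265/2 ≈ -2132.5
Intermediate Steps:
V(Z) = -5/2 + 5*Z/8 (V(Z) = 5/8 - (Z - 5)*(-5)/8 = 5/8 - (-5 + Z)*(-5)/8 = 5/8 - (25 - 5*Z)/8 = 5/8 + (-25/8 + 5*Z/8) = -5/2 + 5*Z/8)
33*(-65) + G(V(Q), -10) = 33*(-65) + (-5/2 + (5/8)*2)*(-10) = -2145 + (-5/2 + 5/4)*(-10) = -2145 - 5/4*(-10) = -2145 + 25/2 = -4265/2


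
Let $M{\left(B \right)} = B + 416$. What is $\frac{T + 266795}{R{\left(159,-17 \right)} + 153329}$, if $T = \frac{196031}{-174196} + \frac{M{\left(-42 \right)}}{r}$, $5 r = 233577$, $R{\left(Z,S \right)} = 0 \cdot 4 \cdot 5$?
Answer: $\frac{986850661660343}{567152528363388} \approx 1.74$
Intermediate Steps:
$M{\left(B \right)} = 416 + B$
$R{\left(Z,S \right)} = 0$ ($R{\left(Z,S \right)} = 0 \cdot 5 = 0$)
$r = \frac{233577}{5}$ ($r = \frac{1}{5} \cdot 233577 = \frac{233577}{5} \approx 46715.0$)
$T = - \frac{4132962397}{3698925372}$ ($T = \frac{196031}{-174196} + \frac{416 - 42}{\frac{233577}{5}} = 196031 \left(- \frac{1}{174196}\right) + 374 \cdot \frac{5}{233577} = - \frac{17821}{15836} + \frac{1870}{233577} = - \frac{4132962397}{3698925372} \approx -1.1173$)
$\frac{T + 266795}{R{\left(159,-17 \right)} + 153329} = \frac{- \frac{4132962397}{3698925372} + 266795}{0 + 153329} = \frac{986850661660343}{3698925372 \cdot 153329} = \frac{986850661660343}{3698925372} \cdot \frac{1}{153329} = \frac{986850661660343}{567152528363388}$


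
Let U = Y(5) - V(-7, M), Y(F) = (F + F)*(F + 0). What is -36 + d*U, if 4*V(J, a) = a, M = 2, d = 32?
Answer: 1548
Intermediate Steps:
V(J, a) = a/4
Y(F) = 2*F² (Y(F) = (2*F)*F = 2*F²)
U = 99/2 (U = 2*5² - 2/4 = 2*25 - 1*½ = 50 - ½ = 99/2 ≈ 49.500)
-36 + d*U = -36 + 32*(99/2) = -36 + 1584 = 1548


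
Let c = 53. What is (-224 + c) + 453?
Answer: 282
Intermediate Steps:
(-224 + c) + 453 = (-224 + 53) + 453 = -171 + 453 = 282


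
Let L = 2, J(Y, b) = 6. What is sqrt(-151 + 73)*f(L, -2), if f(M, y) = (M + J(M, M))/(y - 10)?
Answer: -2*I*sqrt(78)/3 ≈ -5.8878*I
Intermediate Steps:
f(M, y) = (6 + M)/(-10 + y) (f(M, y) = (M + 6)/(y - 10) = (6 + M)/(-10 + y))
sqrt(-151 + 73)*f(L, -2) = sqrt(-151 + 73)*((6 + 2)/(-10 - 2)) = sqrt(-78)*(8/(-12)) = (I*sqrt(78))*(-1/12*8) = (I*sqrt(78))*(-2/3) = -2*I*sqrt(78)/3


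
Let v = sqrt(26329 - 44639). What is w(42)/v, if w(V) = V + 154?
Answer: -98*I*sqrt(18310)/9155 ≈ -1.4485*I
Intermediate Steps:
w(V) = 154 + V
v = I*sqrt(18310) (v = sqrt(-18310) = I*sqrt(18310) ≈ 135.31*I)
w(42)/v = (154 + 42)/((I*sqrt(18310))) = 196*(-I*sqrt(18310)/18310) = -98*I*sqrt(18310)/9155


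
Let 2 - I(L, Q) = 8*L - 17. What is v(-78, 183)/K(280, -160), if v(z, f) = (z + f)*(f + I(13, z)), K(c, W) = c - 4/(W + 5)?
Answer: 265825/7234 ≈ 36.747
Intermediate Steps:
K(c, W) = c - 4/(5 + W)
I(L, Q) = 19 - 8*L (I(L, Q) = 2 - (8*L - 17) = 2 - (-17 + 8*L) = 2 + (17 - 8*L) = 19 - 8*L)
v(z, f) = (-85 + f)*(f + z) (v(z, f) = (z + f)*(f + (19 - 8*13)) = (f + z)*(f + (19 - 104)) = (f + z)*(f - 85) = (f + z)*(-85 + f) = (-85 + f)*(f + z))
v(-78, 183)/K(280, -160) = (183² - 85*183 - 85*(-78) + 183*(-78))/(((-4 + 5*280 - 160*280)/(5 - 160))) = (33489 - 15555 + 6630 - 14274)/(((-4 + 1400 - 44800)/(-155))) = 10290/((-1/155*(-43404))) = 10290/(43404/155) = 10290*(155/43404) = 265825/7234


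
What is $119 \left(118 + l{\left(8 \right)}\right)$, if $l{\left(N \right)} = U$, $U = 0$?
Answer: $14042$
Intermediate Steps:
$l{\left(N \right)} = 0$
$119 \left(118 + l{\left(8 \right)}\right) = 119 \left(118 + 0\right) = 119 \cdot 118 = 14042$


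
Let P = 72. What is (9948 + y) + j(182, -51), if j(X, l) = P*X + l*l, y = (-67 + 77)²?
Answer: 25753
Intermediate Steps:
y = 100 (y = 10² = 100)
j(X, l) = l² + 72*X (j(X, l) = 72*X + l*l = 72*X + l² = l² + 72*X)
(9948 + y) + j(182, -51) = (9948 + 100) + ((-51)² + 72*182) = 10048 + (2601 + 13104) = 10048 + 15705 = 25753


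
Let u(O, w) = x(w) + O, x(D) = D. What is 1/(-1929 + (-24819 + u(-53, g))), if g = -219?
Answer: -1/27020 ≈ -3.7010e-5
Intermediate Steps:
u(O, w) = O + w (u(O, w) = w + O = O + w)
1/(-1929 + (-24819 + u(-53, g))) = 1/(-1929 + (-24819 + (-53 - 219))) = 1/(-1929 + (-24819 - 272)) = 1/(-1929 - 25091) = 1/(-27020) = -1/27020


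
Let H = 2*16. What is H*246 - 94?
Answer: 7778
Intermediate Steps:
H = 32
H*246 - 94 = 32*246 - 94 = 7872 - 94 = 7778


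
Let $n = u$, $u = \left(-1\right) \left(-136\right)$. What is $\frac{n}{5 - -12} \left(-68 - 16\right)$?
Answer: $-672$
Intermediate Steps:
$u = 136$
$n = 136$
$\frac{n}{5 - -12} \left(-68 - 16\right) = \frac{136}{5 - -12} \left(-68 - 16\right) = \frac{136}{5 + 12} \left(-84\right) = \frac{136}{17} \left(-84\right) = 136 \cdot \frac{1}{17} \left(-84\right) = 8 \left(-84\right) = -672$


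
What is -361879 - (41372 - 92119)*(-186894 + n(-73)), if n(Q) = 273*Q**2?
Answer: 64342926602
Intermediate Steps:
-361879 - (41372 - 92119)*(-186894 + n(-73)) = -361879 - (41372 - 92119)*(-186894 + 273*(-73)**2) = -361879 - (-50747)*(-186894 + 273*5329) = -361879 - (-50747)*(-186894 + 1454817) = -361879 - (-50747)*1267923 = -361879 - 1*(-64343288481) = -361879 + 64343288481 = 64342926602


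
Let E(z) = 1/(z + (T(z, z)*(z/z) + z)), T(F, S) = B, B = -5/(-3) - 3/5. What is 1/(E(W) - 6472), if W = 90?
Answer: -2716/17577937 ≈ -0.00015451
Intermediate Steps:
B = 16/15 (B = -5*(-⅓) - 3*⅕ = 5/3 - ⅗ = 16/15 ≈ 1.0667)
T(F, S) = 16/15
E(z) = 1/(16/15 + 2*z) (E(z) = 1/(z + (16*(z/z)/15 + z)) = 1/(z + ((16/15)*1 + z)) = 1/(z + (16/15 + z)) = 1/(16/15 + 2*z))
1/(E(W) - 6472) = 1/(15/(2*(8 + 15*90)) - 6472) = 1/(15/(2*(8 + 1350)) - 6472) = 1/((15/2)/1358 - 6472) = 1/((15/2)*(1/1358) - 6472) = 1/(15/2716 - 6472) = 1/(-17577937/2716) = -2716/17577937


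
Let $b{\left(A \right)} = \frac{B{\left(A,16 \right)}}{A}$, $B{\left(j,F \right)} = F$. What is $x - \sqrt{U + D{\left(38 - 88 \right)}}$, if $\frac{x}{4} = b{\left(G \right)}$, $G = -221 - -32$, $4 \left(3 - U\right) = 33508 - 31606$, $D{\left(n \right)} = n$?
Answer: $- \frac{64}{189} - \frac{i \sqrt{2090}}{2} \approx -0.33862 - 22.858 i$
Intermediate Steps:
$U = - \frac{945}{2}$ ($U = 3 - \frac{33508 - 31606}{4} = 3 - \frac{951}{2} = - \frac{945}{2} \approx -472.5$)
$G = -189$ ($G = -221 + 32 = -189$)
$b{\left(A \right)} = \frac{16}{A}$
$x = - \frac{64}{189}$ ($x = 4 \frac{16}{-189} = 4 \cdot 16 \left(- \frac{1}{189}\right) = 4 \left(- \frac{16}{189}\right) = - \frac{64}{189} \approx -0.33862$)
$x - \sqrt{U + D{\left(38 - 88 \right)}} = - \frac{64}{189} - \sqrt{- \frac{945}{2} + \left(38 - 88\right)} = - \frac{64}{189} - \sqrt{- \frac{945}{2} - 50} = - \frac{64}{189} - \sqrt{- \frac{1045}{2}} = - \frac{64}{189} - \frac{i \sqrt{2090}}{2}$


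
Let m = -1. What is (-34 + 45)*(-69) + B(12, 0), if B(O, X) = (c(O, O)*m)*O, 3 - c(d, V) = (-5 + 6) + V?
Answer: -639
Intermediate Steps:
c(d, V) = 2 - V (c(d, V) = 3 - ((-5 + 6) + V) = 3 - (1 + V) = 3 + (-1 - V) = 2 - V)
B(O, X) = O*(-2 + O) (B(O, X) = ((2 - O)*(-1))*O = (-2 + O)*O = O*(-2 + O))
(-34 + 45)*(-69) + B(12, 0) = (-34 + 45)*(-69) + 12*(-2 + 12) = 11*(-69) + 12*10 = -759 + 120 = -639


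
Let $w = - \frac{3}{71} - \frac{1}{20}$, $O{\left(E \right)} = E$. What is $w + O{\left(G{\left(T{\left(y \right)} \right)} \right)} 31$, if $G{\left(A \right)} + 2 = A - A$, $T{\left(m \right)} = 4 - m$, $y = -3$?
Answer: $- \frac{88171}{1420} \approx -62.092$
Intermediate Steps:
$G{\left(A \right)} = -2$ ($G{\left(A \right)} = -2 + \left(A - A\right) = -2 + 0 = -2$)
$w = - \frac{131}{1420}$ ($w = \left(-3\right) \frac{1}{71} - \frac{1}{20} = - \frac{3}{71} - \frac{1}{20} = - \frac{131}{1420} \approx -0.092254$)
$w + O{\left(G{\left(T{\left(y \right)} \right)} \right)} 31 = - \frac{131}{1420} - 62 = - \frac{88171}{1420}$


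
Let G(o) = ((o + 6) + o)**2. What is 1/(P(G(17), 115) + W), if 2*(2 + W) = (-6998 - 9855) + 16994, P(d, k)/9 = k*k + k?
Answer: 2/240257 ≈ 8.3244e-6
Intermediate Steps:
G(o) = (6 + 2*o)**2 (G(o) = ((6 + o) + o)**2 = (6 + 2*o)**2)
P(d, k) = 9*k + 9*k**2 (P(d, k) = 9*(k*k + k) = 9*(k**2 + k) = 9*(k + k**2) = 9*k + 9*k**2)
W = 137/2 (W = -2 + ((-6998 - 9855) + 16994)/2 = -2 + (-16853 + 16994)/2 = -2 + (1/2)*141 = -2 + 141/2 = 137/2 ≈ 68.500)
1/(P(G(17), 115) + W) = 1/(9*115*(1 + 115) + 137/2) = 1/(9*115*116 + 137/2) = 1/(120060 + 137/2) = 1/(240257/2) = 2/240257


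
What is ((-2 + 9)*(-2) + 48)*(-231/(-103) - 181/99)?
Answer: 143684/10197 ≈ 14.091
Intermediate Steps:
((-2 + 9)*(-2) + 48)*(-231/(-103) - 181/99) = (7*(-2) + 48)*(-231*(-1/103) - 181*1/99) = (-14 + 48)*(231/103 - 181/99) = 34*(4226/10197) = 143684/10197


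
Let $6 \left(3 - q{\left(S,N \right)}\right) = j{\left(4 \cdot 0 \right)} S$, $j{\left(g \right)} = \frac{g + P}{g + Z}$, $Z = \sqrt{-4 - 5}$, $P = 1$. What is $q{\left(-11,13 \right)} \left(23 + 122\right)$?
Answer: $435 - \frac{1595 i}{18} \approx 435.0 - 88.611 i$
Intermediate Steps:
$Z = 3 i$ ($Z = \sqrt{-9} = 3 i \approx 3.0 i$)
$j{\left(g \right)} = \frac{1 + g}{g + 3 i}$ ($j{\left(g \right)} = \frac{g + 1}{g + 3 i} = \frac{1 + g}{g + 3 i}$)
$q{\left(S,N \right)} = 3 + \frac{i S}{18}$ ($q{\left(S,N \right)} = 3 - \frac{\frac{1 + 4 \cdot 0}{4 \cdot 0 + 3 i} S}{6} = 3 - \frac{\frac{1 + 0}{0 + 3 i} S}{6} = 3 - \frac{\frac{1}{3 i} 1 S}{6} = 3 - \frac{- \frac{i}{3} \cdot 1 S}{6} = 3 - \frac{- \frac{i}{3} S}{6} = 3 - \frac{\left(- \frac{1}{3}\right) i S}{6} = 3 + \frac{i S}{18}$)
$q{\left(-11,13 \right)} \left(23 + 122\right) = \left(3 + \frac{1}{18} i \left(-11\right)\right) \left(23 + 122\right) = \left(3 - \frac{11 i}{18}\right) 145 = 435 - \frac{1595 i}{18}$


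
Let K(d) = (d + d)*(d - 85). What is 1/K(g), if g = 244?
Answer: 1/77592 ≈ 1.2888e-5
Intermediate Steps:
K(d) = 2*d*(-85 + d) (K(d) = (2*d)*(-85 + d) = 2*d*(-85 + d))
1/K(g) = 1/(2*244*(-85 + 244)) = 1/(2*244*159) = 1/77592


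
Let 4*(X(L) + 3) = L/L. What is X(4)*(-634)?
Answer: 3487/2 ≈ 1743.5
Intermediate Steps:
X(L) = -11/4 (X(L) = -3 + (L/L)/4 = -3 + (1/4)*1 = -3 + 1/4 = -11/4)
X(4)*(-634) = -11/4*(-634) = 3487/2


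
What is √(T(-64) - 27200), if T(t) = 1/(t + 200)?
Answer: I*√125772766/68 ≈ 164.92*I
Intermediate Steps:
T(t) = 1/(200 + t)
√(T(-64) - 27200) = √(1/(200 - 64) - 27200) = √(1/136 - 27200) = √(-3699199/136) = I*√125772766/68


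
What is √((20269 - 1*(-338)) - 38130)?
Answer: 3*I*√1947 ≈ 132.37*I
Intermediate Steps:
√((20269 - 1*(-338)) - 38130) = √((20269 + 338) - 38130) = √(20607 - 38130) = √(-17523) = 3*I*√1947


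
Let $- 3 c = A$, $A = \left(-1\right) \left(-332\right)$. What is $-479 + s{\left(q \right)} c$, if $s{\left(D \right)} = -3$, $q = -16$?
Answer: $-147$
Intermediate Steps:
$A = 332$
$c = - \frac{332}{3}$ ($c = \left(- \frac{1}{3}\right) 332 = - \frac{332}{3} \approx -110.67$)
$-479 + s{\left(q \right)} c = -479 - -332 = -479 + 332 = -147$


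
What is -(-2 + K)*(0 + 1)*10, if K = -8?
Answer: 100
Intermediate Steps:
-(-2 + K)*(0 + 1)*10 = -(-2 - 8)*(0 + 1)*10 = -(-10)*10 = -1*(-10)*10 = 10*10 = 100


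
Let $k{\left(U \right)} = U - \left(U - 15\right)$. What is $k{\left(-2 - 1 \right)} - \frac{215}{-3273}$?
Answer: $\frac{49310}{3273} \approx 15.066$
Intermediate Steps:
$k{\left(U \right)} = 15$ ($k{\left(U \right)} = U - \left(U - 15\right) = U - \left(-15 + U\right) = 15$)
$k{\left(-2 - 1 \right)} - \frac{215}{-3273} = 15 - \frac{215}{-3273} = 15 - - \frac{215}{3273} = 15 + \frac{215}{3273} = \frac{49310}{3273}$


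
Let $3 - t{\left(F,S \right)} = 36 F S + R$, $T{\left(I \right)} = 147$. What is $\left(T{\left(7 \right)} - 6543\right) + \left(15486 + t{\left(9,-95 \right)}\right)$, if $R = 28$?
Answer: $39845$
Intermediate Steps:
$t{\left(F,S \right)} = -25 - 36 F S$ ($t{\left(F,S \right)} = 3 - \left(36 F S + 28\right) = 3 - \left(28 + 36 F S\right) = -25 - 36 F S$)
$\left(T{\left(7 \right)} - 6543\right) + \left(15486 + t{\left(9,-95 \right)}\right) = \left(147 - 6543\right) + \left(15486 - \left(25 + 324 \left(-95\right)\right)\right) = -6396 + \left(15486 + \left(-25 + 30780\right)\right) = -6396 + \left(15486 + 30755\right) = -6396 + 46241 = 39845$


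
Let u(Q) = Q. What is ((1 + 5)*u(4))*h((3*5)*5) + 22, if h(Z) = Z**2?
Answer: 135022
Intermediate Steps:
((1 + 5)*u(4))*h((3*5)*5) + 22 = ((1 + 5)*4)*((3*5)*5)**2 + 22 = (6*4)*(15*5)**2 + 22 = 24*75**2 + 22 = 24*5625 + 22 = 135000 + 22 = 135022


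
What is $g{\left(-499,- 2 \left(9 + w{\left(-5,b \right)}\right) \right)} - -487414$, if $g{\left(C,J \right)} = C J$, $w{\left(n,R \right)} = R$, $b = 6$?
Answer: $502384$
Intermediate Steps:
$g{\left(-499,- 2 \left(9 + w{\left(-5,b \right)}\right) \right)} - -487414 = - 499 \left(- 2 \left(9 + 6\right)\right) - -487414 = - 499 \left(\left(-2\right) 15\right) + 487414 = \left(-499\right) \left(-30\right) + 487414 = 14970 + 487414 = 502384$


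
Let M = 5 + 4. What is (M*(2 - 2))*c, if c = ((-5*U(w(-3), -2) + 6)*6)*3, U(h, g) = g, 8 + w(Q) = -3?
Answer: 0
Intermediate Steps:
w(Q) = -11 (w(Q) = -8 - 3 = -11)
M = 9
c = 288 (c = ((-5*(-2) + 6)*6)*3 = ((10 + 6)*6)*3 = (16*6)*3 = 96*3 = 288)
(M*(2 - 2))*c = (9*(2 - 2))*288 = (9*0)*288 = 0*288 = 0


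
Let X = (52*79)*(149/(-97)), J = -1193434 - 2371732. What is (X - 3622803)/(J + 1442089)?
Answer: 352023983/205938469 ≈ 1.7094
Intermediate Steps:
J = -3565166
X = -612092/97 (X = 4108*(149*(-1/97)) = 4108*(-149/97) = -612092/97 ≈ -6310.2)
(X - 3622803)/(J + 1442089) = (-612092/97 - 3622803)/(-3565166 + 1442089) = -352023983/97/(-2123077) = -352023983/97*(-1/2123077) = 352023983/205938469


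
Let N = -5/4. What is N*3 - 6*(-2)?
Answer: 33/4 ≈ 8.2500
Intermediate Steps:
N = -5/4 (N = -5*¼ = -5/4 ≈ -1.2500)
N*3 - 6*(-2) = -5/4*3 - 6*(-2) = -15/4 + 12 = 33/4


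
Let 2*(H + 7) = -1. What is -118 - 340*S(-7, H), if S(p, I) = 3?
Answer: -1138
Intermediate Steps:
H = -15/2 (H = -7 + (½)*(-1) = -7 - ½ = -15/2 ≈ -7.5000)
-118 - 340*S(-7, H) = -118 - 340*3 = -118 - 1020 = -1138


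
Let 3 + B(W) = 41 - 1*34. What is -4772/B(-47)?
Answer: -1193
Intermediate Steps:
B(W) = 4 (B(W) = -3 + (41 - 1*34) = -3 + (41 - 34) = -3 + 7 = 4)
-4772/B(-47) = -4772/4 = -4772*¼ = -1193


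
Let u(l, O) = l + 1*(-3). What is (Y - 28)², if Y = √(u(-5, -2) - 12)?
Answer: 764 - 112*I*√5 ≈ 764.0 - 250.44*I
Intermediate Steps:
u(l, O) = -3 + l (u(l, O) = l - 3 = -3 + l)
Y = 2*I*√5 (Y = √((-3 - 5) - 12) = √(-8 - 12) = √(-20) = 2*I*√5 ≈ 4.4721*I)
(Y - 28)² = (2*I*√5 - 28)² = (-28 + 2*I*√5)²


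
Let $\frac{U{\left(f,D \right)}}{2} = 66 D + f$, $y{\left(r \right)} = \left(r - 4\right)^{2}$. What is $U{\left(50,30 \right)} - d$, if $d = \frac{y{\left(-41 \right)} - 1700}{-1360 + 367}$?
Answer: $\frac{4031905}{993} \approx 4060.3$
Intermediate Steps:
$y{\left(r \right)} = \left(-4 + r\right)^{2}$
$d = - \frac{325}{993}$ ($d = \frac{\left(-4 - 41\right)^{2} - 1700}{-1360 + 367} = \frac{\left(-45\right)^{2} - 1700}{-993} = \left(2025 - 1700\right) \left(- \frac{1}{993}\right) = 325 \left(- \frac{1}{993}\right) = - \frac{325}{993} \approx -0.32729$)
$U{\left(f,D \right)} = 2 f + 132 D$ ($U{\left(f,D \right)} = 2 \left(66 D + f\right) = 2 \left(f + 66 D\right) = 2 f + 132 D$)
$U{\left(50,30 \right)} - d = \left(2 \cdot 50 + 132 \cdot 30\right) - - \frac{325}{993} = \left(100 + 3960\right) + \frac{325}{993} = 4060 + \frac{325}{993} = \frac{4031905}{993}$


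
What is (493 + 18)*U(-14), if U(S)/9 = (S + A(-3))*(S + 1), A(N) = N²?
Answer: 298935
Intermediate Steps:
U(S) = 9*(1 + S)*(9 + S) (U(S) = 9*((S + (-3)²)*(S + 1)) = 9*((S + 9)*(1 + S)) = 9*((9 + S)*(1 + S)) = 9*((1 + S)*(9 + S)) = 9*(1 + S)*(9 + S))
(493 + 18)*U(-14) = (493 + 18)*(81 + 9*(-14)² + 90*(-14)) = 511*(81 + 9*196 - 1260) = 511*(81 + 1764 - 1260) = 511*585 = 298935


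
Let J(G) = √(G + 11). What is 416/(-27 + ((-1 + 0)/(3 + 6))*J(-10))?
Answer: -936/61 ≈ -15.344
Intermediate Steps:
J(G) = √(11 + G)
416/(-27 + ((-1 + 0)/(3 + 6))*J(-10)) = 416/(-27 + ((-1 + 0)/(3 + 6))*√(11 - 10)) = 416/(-27 + (-1/9)*√1) = 416/(-27 - 1*⅑*1) = 416/(-27 - ⅑*1) = 416/(-27 - ⅑) = 416/(-244/9) = 416*(-9/244) = -936/61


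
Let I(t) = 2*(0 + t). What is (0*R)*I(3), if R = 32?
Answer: 0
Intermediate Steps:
I(t) = 2*t
(0*R)*I(3) = (0*32)*(2*3) = 0*6 = 0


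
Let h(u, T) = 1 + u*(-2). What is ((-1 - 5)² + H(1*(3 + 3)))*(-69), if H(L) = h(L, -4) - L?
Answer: -1311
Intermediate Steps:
h(u, T) = 1 - 2*u
H(L) = 1 - 3*L (H(L) = (1 - 2*L) - L = 1 - 3*L)
((-1 - 5)² + H(1*(3 + 3)))*(-69) = ((-1 - 5)² + (1 - 3*(3 + 3)))*(-69) = ((-6)² + (1 - 3*6))*(-69) = (36 + (1 - 3*6))*(-69) = (36 + (1 - 18))*(-69) = (36 - 17)*(-69) = 19*(-69) = -1311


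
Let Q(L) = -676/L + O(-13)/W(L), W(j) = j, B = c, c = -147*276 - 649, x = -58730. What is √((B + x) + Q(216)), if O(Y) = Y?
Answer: I*√129540630/36 ≈ 316.16*I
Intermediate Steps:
c = -41221 (c = -40572 - 649 = -41221)
B = -41221
Q(L) = -689/L (Q(L) = -676/L - 13/L = -689/L)
√((B + x) + Q(216)) = √((-41221 - 58730) - 689/216) = √(-99951 - 689*1/216) = √(-99951 - 689/216) = √(-21590105/216) = I*√129540630/36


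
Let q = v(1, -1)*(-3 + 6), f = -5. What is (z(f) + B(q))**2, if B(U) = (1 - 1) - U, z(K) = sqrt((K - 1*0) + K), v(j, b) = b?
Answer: (3 + I*sqrt(10))**2 ≈ -1.0 + 18.974*I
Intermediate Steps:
q = -3 (q = -(-3 + 6) = -1*3 = -3)
z(K) = sqrt(2)*sqrt(K) (z(K) = sqrt((K + 0) + K) = sqrt(K + K) = sqrt(2*K) = sqrt(2)*sqrt(K))
B(U) = -U (B(U) = 0 - U = -U)
(z(f) + B(q))**2 = (sqrt(2)*sqrt(-5) - 1*(-3))**2 = (sqrt(2)*(I*sqrt(5)) + 3)**2 = (I*sqrt(10) + 3)**2 = (3 + I*sqrt(10))**2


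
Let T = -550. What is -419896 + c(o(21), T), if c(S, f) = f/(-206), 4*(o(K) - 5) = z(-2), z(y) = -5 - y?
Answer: -43249013/103 ≈ -4.1989e+5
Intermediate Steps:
o(K) = 17/4 (o(K) = 5 + (-5 - 1*(-2))/4 = 5 + (-5 + 2)/4 = 5 + (¼)*(-3) = 5 - ¾ = 17/4)
c(S, f) = -f/206 (c(S, f) = f*(-1/206) = -f/206)
-419896 + c(o(21), T) = -419896 - 1/206*(-550) = -419896 + 275/103 = -43249013/103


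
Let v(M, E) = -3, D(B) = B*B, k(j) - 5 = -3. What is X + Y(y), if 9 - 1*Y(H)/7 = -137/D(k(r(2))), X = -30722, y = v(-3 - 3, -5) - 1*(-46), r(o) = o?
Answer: -121677/4 ≈ -30419.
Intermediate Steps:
k(j) = 2 (k(j) = 5 - 3 = 2)
D(B) = B²
y = 43 (y = -3 - 1*(-46) = -3 + 46 = 43)
Y(H) = 1211/4 (Y(H) = 63 - (-959)/(2²) = 63 - (-959)/4 = 63 - 7*(-137/4) = 63 + 959/4 = 1211/4)
X + Y(y) = -30722 + 1211/4 = -121677/4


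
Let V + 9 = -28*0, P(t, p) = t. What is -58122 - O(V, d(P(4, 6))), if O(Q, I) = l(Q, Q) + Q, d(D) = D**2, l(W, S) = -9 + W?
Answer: -58095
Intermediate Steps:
V = -9 (V = -9 - 28*0 = -9 + 0 = -9)
O(Q, I) = -9 + 2*Q (O(Q, I) = (-9 + Q) + Q = -9 + 2*Q)
-58122 - O(V, d(P(4, 6))) = -58122 - (-9 + 2*(-9)) = -58122 - (-9 - 18) = -58122 - 1*(-27) = -58122 + 27 = -58095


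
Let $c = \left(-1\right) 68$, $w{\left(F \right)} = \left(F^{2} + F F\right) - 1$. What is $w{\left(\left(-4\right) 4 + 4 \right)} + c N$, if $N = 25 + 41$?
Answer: $-4201$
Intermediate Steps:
$w{\left(F \right)} = -1 + 2 F^{2}$ ($w{\left(F \right)} = \left(F^{2} + F^{2}\right) - 1 = 2 F^{2} - 1 = -1 + 2 F^{2}$)
$N = 66$
$c = -68$
$w{\left(\left(-4\right) 4 + 4 \right)} + c N = \left(-1 + 2 \left(\left(-4\right) 4 + 4\right)^{2}\right) - 4488 = \left(-1 + 2 \left(-16 + 4\right)^{2}\right) - 4488 = \left(-1 + 2 \left(-12\right)^{2}\right) - 4488 = \left(-1 + 2 \cdot 144\right) - 4488 = \left(-1 + 288\right) - 4488 = 287 - 4488 = -4201$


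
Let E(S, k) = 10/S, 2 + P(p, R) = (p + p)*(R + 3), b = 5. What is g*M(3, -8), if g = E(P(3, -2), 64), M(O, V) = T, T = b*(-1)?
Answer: -25/2 ≈ -12.500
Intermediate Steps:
P(p, R) = -2 + 2*p*(3 + R) (P(p, R) = -2 + (p + p)*(R + 3) = -2 + (2*p)*(3 + R) = -2 + 2*p*(3 + R))
T = -5 (T = 5*(-1) = -5)
M(O, V) = -5
g = 5/2 (g = 10/(-2 + 6*3 + 2*(-2)*3) = 10/(-2 + 18 - 12) = 10/4 = 10*(1/4) = 5/2 ≈ 2.5000)
g*M(3, -8) = (5/2)*(-5) = -25/2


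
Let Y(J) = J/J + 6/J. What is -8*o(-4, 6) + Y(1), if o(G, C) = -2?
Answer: 23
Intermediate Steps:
Y(J) = 1 + 6/J
-8*o(-4, 6) + Y(1) = -8*(-2) + (6 + 1)/1 = 16 + 1*7 = 16 + 7 = 23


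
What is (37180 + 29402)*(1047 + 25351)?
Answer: 1757631636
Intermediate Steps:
(37180 + 29402)*(1047 + 25351) = 66582*26398 = 1757631636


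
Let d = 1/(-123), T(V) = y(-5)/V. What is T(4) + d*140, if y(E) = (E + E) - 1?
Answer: -1913/492 ≈ -3.8882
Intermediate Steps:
y(E) = -1 + 2*E (y(E) = 2*E - 1 = -1 + 2*E)
T(V) = -11/V (T(V) = (-1 + 2*(-5))/V = (-1 - 10)/V = -11/V)
d = -1/123 ≈ -0.0081301
T(4) + d*140 = -11/4 - 1/123*140 = -11*¼ - 140/123 = -11/4 - 140/123 = -1913/492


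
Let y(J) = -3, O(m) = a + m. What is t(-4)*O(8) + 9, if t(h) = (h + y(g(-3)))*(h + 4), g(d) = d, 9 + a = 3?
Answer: 9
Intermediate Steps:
a = -6 (a = -9 + 3 = -6)
O(m) = -6 + m
t(h) = (-3 + h)*(4 + h) (t(h) = (h - 3)*(h + 4) = (-3 + h)*(4 + h))
t(-4)*O(8) + 9 = (-12 - 4 + (-4)²)*(-6 + 8) + 9 = (-12 - 4 + 16)*2 + 9 = 0*2 + 9 = 0 + 9 = 9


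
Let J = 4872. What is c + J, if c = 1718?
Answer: 6590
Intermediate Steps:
c + J = 1718 + 4872 = 6590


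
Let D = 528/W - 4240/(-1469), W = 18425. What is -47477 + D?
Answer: -116813546763/2460575 ≈ -47474.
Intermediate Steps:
D = 7172512/2460575 (D = 528/18425 - 4240/(-1469) = 528*(1/18425) - 4240*(-1/1469) = 48/1675 + 4240/1469 = 7172512/2460575 ≈ 2.9150)
-47477 + D = -47477 + 7172512/2460575 = -116813546763/2460575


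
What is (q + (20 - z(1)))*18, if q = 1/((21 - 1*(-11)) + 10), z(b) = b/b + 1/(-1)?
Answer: 2523/7 ≈ 360.43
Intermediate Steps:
z(b) = 0 (z(b) = 1 + 1*(-1) = 1 - 1 = 0)
q = 1/42 (q = 1/((21 + 11) + 10) = 1/(32 + 10) = 1/42 ≈ 0.023810)
(q + (20 - z(1)))*18 = (1/42 + (20 - 1*0))*18 = (1/42 + (20 + 0))*18 = (1/42 + 20)*18 = (841/42)*18 = 2523/7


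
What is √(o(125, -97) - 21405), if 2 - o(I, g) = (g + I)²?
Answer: I*√22187 ≈ 148.95*I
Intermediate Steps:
o(I, g) = 2 - (I + g)² (o(I, g) = 2 - (g + I)² = 2 - (I + g)²)
√(o(125, -97) - 21405) = √((2 - (125 - 97)²) - 21405) = √((2 - 1*28²) - 21405) = √((2 - 1*784) - 21405) = √((2 - 784) - 21405) = √(-782 - 21405) = √(-22187) = I*√22187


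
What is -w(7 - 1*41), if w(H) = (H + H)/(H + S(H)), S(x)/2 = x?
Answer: -⅔ ≈ -0.66667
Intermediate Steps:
S(x) = 2*x
w(H) = ⅔ (w(H) = (H + H)/(H + 2*H) = (2*H)/((3*H)) = (2*H)*(1/(3*H)) = ⅔)
-w(7 - 1*41) = -1*⅔ = -⅔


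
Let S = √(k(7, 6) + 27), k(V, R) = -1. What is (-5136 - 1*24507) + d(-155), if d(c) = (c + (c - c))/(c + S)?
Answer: -711378332/23999 + 155*√26/23999 ≈ -29642.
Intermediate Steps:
S = √26 (S = √(-1 + 27) = √26 ≈ 5.0990)
d(c) = c/(c + √26) (d(c) = (c + (c - c))/(c + √26) = (c + 0)/(c + √26) = c/(c + √26))
(-5136 - 1*24507) + d(-155) = (-5136 - 1*24507) - 155/(-155 + √26) = (-5136 - 24507) - 155/(-155 + √26) = -29643 - 155/(-155 + √26)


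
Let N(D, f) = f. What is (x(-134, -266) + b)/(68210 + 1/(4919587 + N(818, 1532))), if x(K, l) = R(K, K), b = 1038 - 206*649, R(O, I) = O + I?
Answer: -654134821956/335669526991 ≈ -1.9487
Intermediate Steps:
R(O, I) = I + O
b = -132656 (b = 1038 - 133694 = -132656)
x(K, l) = 2*K (x(K, l) = K + K = 2*K)
(x(-134, -266) + b)/(68210 + 1/(4919587 + N(818, 1532))) = (2*(-134) - 132656)/(68210 + 1/(4919587 + 1532)) = (-268 - 132656)/(68210 + 1/4921119) = -132924/(68210 + 1/4921119) = -132924/335669526991/4921119 = -132924*4921119/335669526991 = -654134821956/335669526991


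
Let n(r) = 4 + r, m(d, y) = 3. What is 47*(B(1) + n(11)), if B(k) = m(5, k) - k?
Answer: 799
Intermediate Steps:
B(k) = 3 - k
47*(B(1) + n(11)) = 47*((3 - 1*1) + (4 + 11)) = 47*((3 - 1) + 15) = 47*(2 + 15) = 47*17 = 799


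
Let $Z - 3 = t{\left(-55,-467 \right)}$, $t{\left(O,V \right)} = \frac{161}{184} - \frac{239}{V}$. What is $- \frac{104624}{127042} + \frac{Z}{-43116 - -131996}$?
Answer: $- \frac{17369455686491}{21092508849280} \approx -0.82349$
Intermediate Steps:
$t{\left(O,V \right)} = \frac{7}{8} - \frac{239}{V}$ ($t{\left(O,V \right)} = 161 \cdot \frac{1}{184} - \frac{239}{V} = \frac{7}{8} - \frac{239}{V}$)
$Z = \frac{16389}{3736}$ ($Z = 3 + \left(\frac{7}{8} - \frac{239}{-467}\right) = 3 + \left(\frac{7}{8} - - \frac{239}{467}\right) = 3 + \left(\frac{7}{8} + \frac{239}{467}\right) = 3 + \frac{5181}{3736} = \frac{16389}{3736} \approx 4.3868$)
$- \frac{104624}{127042} + \frac{Z}{-43116 - -131996} = - \frac{104624}{127042} + \frac{16389}{3736 \left(-43116 - -131996\right)} = \left(-104624\right) \frac{1}{127042} + \frac{16389}{3736 \left(-43116 + 131996\right)} = - \frac{52312}{63521} + \frac{16389}{3736 \cdot 88880} = - \frac{52312}{63521} + \frac{16389}{3736} \cdot \frac{1}{88880} = - \frac{52312}{63521} + \frac{16389}{332055680} = - \frac{17369455686491}{21092508849280}$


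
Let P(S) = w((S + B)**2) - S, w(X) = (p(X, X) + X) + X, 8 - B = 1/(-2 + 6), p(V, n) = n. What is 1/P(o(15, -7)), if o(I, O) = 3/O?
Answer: 784/126411 ≈ 0.0062020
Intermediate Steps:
B = 31/4 (B = 8 - 1/(-2 + 6) = 8 - 1/4 = 31/4 ≈ 7.7500)
w(X) = 3*X (w(X) = (X + X) + X = 2*X + X = 3*X)
P(S) = -S + 3*(31/4 + S)**2 (P(S) = 3*(S + 31/4)**2 - S = 3*(31/4 + S)**2 - S = -S + 3*(31/4 + S)**2)
1/P(o(15, -7)) = 1/(2883/16 + 3*(3/(-7))**2 + 91*(3/(-7))/2) = 1/(2883/16 + 3*(3*(-1/7))**2 + 91*(3*(-1/7))/2) = 1/(2883/16 + 3*(-3/7)**2 + (91/2)*(-3/7)) = 1/(2883/16 + 3*(9/49) - 39/2) = 1/(2883/16 + 27/49 - 39/2) = 1/(126411/784) = 784/126411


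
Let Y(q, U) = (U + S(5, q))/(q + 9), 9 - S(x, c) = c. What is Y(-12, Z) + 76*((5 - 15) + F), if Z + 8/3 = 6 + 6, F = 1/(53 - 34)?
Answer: -6895/9 ≈ -766.11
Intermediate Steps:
S(x, c) = 9 - c
F = 1/19 ≈ 0.052632
Z = 28/3 (Z = -8/3 + (6 + 6) = -8/3 + 12 = 28/3 ≈ 9.3333)
Y(q, U) = (9 + U - q)/(9 + q) (Y(q, U) = (U + (9 - q))/(q + 9) = (9 + U - q)/(9 + q))
Y(-12, Z) + 76*((5 - 15) + F) = (9 + 28/3 - 1*(-12))/(9 - 12) + 76*((5 - 15) + 1/19) = (9 + 28/3 + 12)/(-3) + 76*(-10 + 1/19) = -1/3*91/3 + 76*(-189/19) = -91/9 - 756 = -6895/9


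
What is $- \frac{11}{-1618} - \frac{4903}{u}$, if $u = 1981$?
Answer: $- \frac{7911263}{3205258} \approx -2.4682$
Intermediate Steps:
$- \frac{11}{-1618} - \frac{4903}{u} = - \frac{11}{-1618} - \frac{4903}{1981} = \left(-11\right) \left(- \frac{1}{1618}\right) - \frac{4903}{1981} = \frac{11}{1618} - \frac{4903}{1981} = - \frac{7911263}{3205258}$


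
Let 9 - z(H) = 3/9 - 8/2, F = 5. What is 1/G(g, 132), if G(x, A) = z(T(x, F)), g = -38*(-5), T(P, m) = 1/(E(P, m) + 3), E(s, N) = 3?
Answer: 3/38 ≈ 0.078947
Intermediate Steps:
T(P, m) = ⅙ (T(P, m) = 1/(3 + 3) = 1/6 = ⅙)
g = 190
z(H) = 38/3 (z(H) = 9 - (3/9 - 8/2) = 9 - (3*(⅑) - 8*½) = 9 - (⅓ - 4) = 9 - 1*(-11/3) = 9 + 11/3 = 38/3)
G(x, A) = 38/3
1/G(g, 132) = 1/(38/3) = 3/38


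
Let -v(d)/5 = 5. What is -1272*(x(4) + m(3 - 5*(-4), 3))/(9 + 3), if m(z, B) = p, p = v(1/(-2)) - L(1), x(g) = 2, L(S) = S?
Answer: 2544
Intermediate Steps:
v(d) = -25 (v(d) = -5*5 = -25)
p = -26 (p = -25 - 1*1 = -25 - 1 = -26)
m(z, B) = -26
-1272*(x(4) + m(3 - 5*(-4), 3))/(9 + 3) = -1272*(2 - 26)/(9 + 3) = -(-30528)/12 = -1272*(-2) = 2544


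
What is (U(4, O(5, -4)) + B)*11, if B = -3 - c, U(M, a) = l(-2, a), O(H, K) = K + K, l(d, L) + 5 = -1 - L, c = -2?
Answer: 11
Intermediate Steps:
l(d, L) = -6 - L (l(d, L) = -5 + (-1 - L) = -6 - L)
O(H, K) = 2*K
U(M, a) = -6 - a
B = -1 (B = -3 - 1*(-2) = -3 + 2 = -1)
(U(4, O(5, -4)) + B)*11 = ((-6 - 2*(-4)) - 1)*11 = ((-6 - 1*(-8)) - 1)*11 = ((-6 + 8) - 1)*11 = (2 - 1)*11 = 1*11 = 11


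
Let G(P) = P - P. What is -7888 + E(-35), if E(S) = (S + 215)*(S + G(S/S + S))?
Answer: -14188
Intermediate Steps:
G(P) = 0
E(S) = S*(215 + S) (E(S) = (S + 215)*(S + 0) = (215 + S)*S = S*(215 + S))
-7888 + E(-35) = -7888 - 35*(215 - 35) = -7888 - 35*180 = -7888 - 6300 = -14188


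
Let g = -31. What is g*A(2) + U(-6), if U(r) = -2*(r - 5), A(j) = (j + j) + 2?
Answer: -164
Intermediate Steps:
A(j) = 2 + 2*j (A(j) = 2*j + 2 = 2 + 2*j)
U(r) = 10 - 2*r (U(r) = -2*(-5 + r) = 10 - 2*r)
g*A(2) + U(-6) = -31*(2 + 2*2) + (10 - 2*(-6)) = -31*(2 + 4) + (10 + 12) = -31*6 + 22 = -186 + 22 = -164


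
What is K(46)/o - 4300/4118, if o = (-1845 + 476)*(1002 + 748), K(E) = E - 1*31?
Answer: -1030178677/986569850 ≈ -1.0442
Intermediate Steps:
K(E) = -31 + E (K(E) = E - 31 = -31 + E)
o = -2395750 (o = -1369*1750 = -2395750)
K(46)/o - 4300/4118 = (-31 + 46)/(-2395750) - 4300/4118 = 15*(-1/2395750) - 4300*1/4118 = -3/479150 - 2150/2059 = -1030178677/986569850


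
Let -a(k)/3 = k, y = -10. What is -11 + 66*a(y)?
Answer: 1969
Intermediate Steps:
a(k) = -3*k
-11 + 66*a(y) = -11 + 66*(-3*(-10)) = -11 + 66*30 = -11 + 1980 = 1969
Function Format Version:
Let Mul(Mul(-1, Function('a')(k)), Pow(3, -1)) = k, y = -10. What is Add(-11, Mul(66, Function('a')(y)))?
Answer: 1969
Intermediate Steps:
Function('a')(k) = Mul(-3, k)
Add(-11, Mul(66, Function('a')(y))) = Add(-11, Mul(66, Mul(-3, -10))) = Add(-11, Mul(66, 30)) = Add(-11, 1980) = 1969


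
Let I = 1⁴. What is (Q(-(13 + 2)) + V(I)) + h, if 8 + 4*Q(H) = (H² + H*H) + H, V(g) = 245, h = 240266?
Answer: 962471/4 ≈ 2.4062e+5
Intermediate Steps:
I = 1
Q(H) = -2 + H²/2 + H/4 (Q(H) = -2 + ((H² + H*H) + H)/4 = -2 + ((H² + H²) + H)/4 = -2 + (2*H² + H)/4 = -2 + (H + 2*H²)/4 = -2 + (H²/2 + H/4) = -2 + H²/2 + H/4)
(Q(-(13 + 2)) + V(I)) + h = ((-2 + (-(13 + 2))²/2 + (-(13 + 2))/4) + 245) + 240266 = ((-2 + (-1*15)²/2 + (-1*15)/4) + 245) + 240266 = ((-2 + (½)*(-15)² + (¼)*(-15)) + 245) + 240266 = ((-2 + (½)*225 - 15/4) + 245) + 240266 = ((-2 + 225/2 - 15/4) + 245) + 240266 = (427/4 + 245) + 240266 = 1407/4 + 240266 = 962471/4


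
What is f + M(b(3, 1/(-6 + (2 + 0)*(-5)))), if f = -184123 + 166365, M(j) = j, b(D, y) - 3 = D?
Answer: -17752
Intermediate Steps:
b(D, y) = 3 + D
f = -17758
f + M(b(3, 1/(-6 + (2 + 0)*(-5)))) = -17758 + (3 + 3) = -17758 + 6 = -17752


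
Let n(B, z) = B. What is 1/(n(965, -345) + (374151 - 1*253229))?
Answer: 1/121887 ≈ 8.2043e-6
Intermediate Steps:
1/(n(965, -345) + (374151 - 1*253229)) = 1/(965 + (374151 - 1*253229)) = 1/(965 + (374151 - 253229)) = 1/(965 + 120922) = 1/121887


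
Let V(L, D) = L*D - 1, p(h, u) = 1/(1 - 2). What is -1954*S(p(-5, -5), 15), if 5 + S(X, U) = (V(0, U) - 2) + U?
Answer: -13678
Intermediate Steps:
p(h, u) = -1 (p(h, u) = 1/(-1) = -1)
V(L, D) = -1 + D*L (V(L, D) = D*L - 1 = -1 + D*L)
S(X, U) = -8 + U (S(X, U) = -5 + (((-1 + U*0) - 2) + U) = -5 + (((-1 + 0) - 2) + U) = -5 + ((-1 - 2) + U) = -5 + (-3 + U) = -8 + U)
-1954*S(p(-5, -5), 15) = -1954*(-8 + 15) = -1954*7 = -13678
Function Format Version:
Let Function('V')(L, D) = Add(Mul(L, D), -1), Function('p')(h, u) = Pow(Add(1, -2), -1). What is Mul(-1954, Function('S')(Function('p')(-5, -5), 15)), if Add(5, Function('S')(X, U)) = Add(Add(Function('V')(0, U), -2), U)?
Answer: -13678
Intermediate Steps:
Function('p')(h, u) = -1 (Function('p')(h, u) = Pow(-1, -1) = -1)
Function('V')(L, D) = Add(-1, Mul(D, L)) (Function('V')(L, D) = Add(Mul(D, L), -1) = Add(-1, Mul(D, L)))
Function('S')(X, U) = Add(-8, U) (Function('S')(X, U) = Add(-5, Add(Add(Add(-1, Mul(U, 0)), -2), U)) = Add(-5, Add(Add(Add(-1, 0), -2), U)) = Add(-5, Add(Add(-1, -2), U)) = Add(-5, Add(-3, U)) = Add(-8, U))
Mul(-1954, Function('S')(Function('p')(-5, -5), 15)) = Mul(-1954, Add(-8, 15)) = Mul(-1954, 7) = -13678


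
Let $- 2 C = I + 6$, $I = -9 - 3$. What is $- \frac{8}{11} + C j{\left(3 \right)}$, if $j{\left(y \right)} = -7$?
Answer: $- \frac{239}{11} \approx -21.727$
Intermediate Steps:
$I = -12$ ($I = -9 - 3 = -12$)
$C = 3$ ($C = - \frac{-12 + 6}{2} = \left(- \frac{1}{2}\right) \left(-6\right) = 3$)
$- \frac{8}{11} + C j{\left(3 \right)} = - \frac{8}{11} + 3 \left(-7\right) = \left(-8\right) \frac{1}{11} - 21 = - \frac{8}{11} - 21 = - \frac{239}{11}$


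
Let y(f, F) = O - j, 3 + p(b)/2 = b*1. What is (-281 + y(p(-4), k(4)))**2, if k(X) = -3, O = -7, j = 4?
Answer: 85264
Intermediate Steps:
p(b) = -6 + 2*b (p(b) = -6 + 2*(b*1) = -6 + 2*b)
y(f, F) = -11 (y(f, F) = -7 - 1*4 = -7 - 4 = -11)
(-281 + y(p(-4), k(4)))**2 = (-281 - 11)**2 = (-292)**2 = 85264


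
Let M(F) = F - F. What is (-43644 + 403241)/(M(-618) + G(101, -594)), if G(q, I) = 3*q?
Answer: 359597/303 ≈ 1186.8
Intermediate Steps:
M(F) = 0
(-43644 + 403241)/(M(-618) + G(101, -594)) = (-43644 + 403241)/(0 + 3*101) = 359597/(0 + 303) = 359597/303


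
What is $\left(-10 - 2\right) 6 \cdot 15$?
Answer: $-1080$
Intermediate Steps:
$\left(-10 - 2\right) 6 \cdot 15 = \left(-12\right) 6 \cdot 15 = \left(-72\right) 15 = -1080$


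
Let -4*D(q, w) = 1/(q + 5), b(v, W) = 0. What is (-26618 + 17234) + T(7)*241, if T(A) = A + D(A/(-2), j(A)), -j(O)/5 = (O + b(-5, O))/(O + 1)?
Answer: -46423/6 ≈ -7737.2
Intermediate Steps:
j(O) = -5*O/(1 + O) (j(O) = -5*(O + 0)/(O + 1) = -5*O/(1 + O))
D(q, w) = -1/(4*(5 + q)) (D(q, w) = -1/(4*(q + 5)) = -1/(4*(5 + q)))
T(A) = A - 1/(20 - 2*A) (T(A) = A - 1/(20 + 4*(A/(-2))) = A - 1/(20 + 4*(A*(-½))) = A - 1/(20 + 4*(-A/2)) = A - 1/(20 - 2*A))
(-26618 + 17234) + T(7)*241 = (-26618 + 17234) + ((-½ + 7*(10 - 1*7))/(10 - 1*7))*241 = -9384 + ((-½ + 7*(10 - 7))/(10 - 7))*241 = -9384 + ((-½ + 7*3)/3)*241 = -9384 + ((-½ + 21)/3)*241 = -9384 + ((⅓)*(41/2))*241 = -9384 + (41/6)*241 = -9384 + 9881/6 = -46423/6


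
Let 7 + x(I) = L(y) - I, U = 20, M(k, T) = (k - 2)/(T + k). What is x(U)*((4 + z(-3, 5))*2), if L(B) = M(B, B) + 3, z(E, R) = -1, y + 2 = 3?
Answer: -147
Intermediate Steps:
y = 1 (y = -2 + 3 = 1)
M(k, T) = (-2 + k)/(T + k)
L(B) = 3 + (-2 + B)/(2*B) (L(B) = (-2 + B)/(B + B) + 3 = (-2 + B)/((2*B)) + 3 = (1/(2*B))*(-2 + B) + 3 = (-2 + B)/(2*B) + 3 = 3 + (-2 + B)/(2*B))
x(I) = -9/2 - I (x(I) = -7 + ((7/2 - 1/1) - I) = -7 + ((7/2 - 1*1) - I) = -7 + ((7/2 - 1) - I) = -7 + (5/2 - I) = -9/2 - I)
x(U)*((4 + z(-3, 5))*2) = (-9/2 - 1*20)*((4 - 1)*2) = (-9/2 - 20)*(3*2) = -49/2*6 = -147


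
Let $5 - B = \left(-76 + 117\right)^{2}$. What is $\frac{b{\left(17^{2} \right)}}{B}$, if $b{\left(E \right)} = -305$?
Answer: $\frac{305}{1676} \approx 0.18198$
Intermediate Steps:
$B = -1676$ ($B = 5 - \left(-76 + 117\right)^{2} = 5 - 41^{2} = 5 - 1681 = -1676$)
$\frac{b{\left(17^{2} \right)}}{B} = - \frac{305}{-1676} = \left(-305\right) \left(- \frac{1}{1676}\right) = \frac{305}{1676}$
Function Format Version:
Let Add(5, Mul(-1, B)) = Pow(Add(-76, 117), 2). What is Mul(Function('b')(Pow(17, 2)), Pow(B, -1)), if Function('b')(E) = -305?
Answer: Rational(305, 1676) ≈ 0.18198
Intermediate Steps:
B = -1676 (B = Add(5, Mul(-1, Pow(Add(-76, 117), 2))) = Add(5, Mul(-1, Pow(41, 2))) = Add(5, Mul(-1, 1681)) = Add(5, -1681) = -1676)
Mul(Function('b')(Pow(17, 2)), Pow(B, -1)) = Mul(-305, Pow(-1676, -1)) = Mul(-305, Rational(-1, 1676)) = Rational(305, 1676)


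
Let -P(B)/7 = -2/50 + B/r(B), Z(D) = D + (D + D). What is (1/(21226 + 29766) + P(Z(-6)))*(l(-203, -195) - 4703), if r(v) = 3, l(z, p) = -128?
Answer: -260383986839/1274800 ≈ -2.0425e+5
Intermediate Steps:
Z(D) = 3*D (Z(D) = D + 2*D = 3*D)
P(B) = 7/25 - 7*B/3 (P(B) = -7*(-2/50 + B/3) = -7*(-2*1/50 + B*(1/3)) = -7*(-1/25 + B/3) = 7/25 - 7*B/3)
(1/(21226 + 29766) + P(Z(-6)))*(l(-203, -195) - 4703) = (1/(21226 + 29766) + (7/25 - 7*(-6)))*(-128 - 4703) = (1/50992 + (7/25 - 7/3*(-18)))*(-4831) = (1/50992 + (7/25 + 42))*(-4831) = (1/50992 + 1057/25)*(-4831) = (53898569/1274800)*(-4831) = -260383986839/1274800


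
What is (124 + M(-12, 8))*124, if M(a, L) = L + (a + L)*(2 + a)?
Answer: 21328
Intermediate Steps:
M(a, L) = L + (2 + a)*(L + a) (M(a, L) = L + (L + a)*(2 + a) = L + (2 + a)*(L + a))
(124 + M(-12, 8))*124 = (124 + ((-12)² + 2*(-12) + 3*8 + 8*(-12)))*124 = (124 + (144 - 24 + 24 - 96))*124 = (124 + 48)*124 = 172*124 = 21328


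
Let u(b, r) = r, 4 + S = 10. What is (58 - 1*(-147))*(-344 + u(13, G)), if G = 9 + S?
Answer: -67445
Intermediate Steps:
S = 6 (S = -4 + 10 = 6)
G = 15 (G = 9 + 6 = 15)
(58 - 1*(-147))*(-344 + u(13, G)) = (58 - 1*(-147))*(-344 + 15) = (58 + 147)*(-329) = 205*(-329) = -67445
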